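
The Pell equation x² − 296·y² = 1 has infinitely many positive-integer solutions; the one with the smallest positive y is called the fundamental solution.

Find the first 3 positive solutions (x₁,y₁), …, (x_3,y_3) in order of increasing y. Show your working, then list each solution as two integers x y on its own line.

[17; 4,1,7,1,4,34] for √296; ℓ=6 ⇒ convergent index 5
k=0  a_k=17  p_k/q_k = 17/1
…
k=2  a_k=1  p_k/q_k = 86/5
k=3  a_k=7  p_k/q_k = 671/39
k=4  a_k=1  p_k/q_k = 757/44
k=5  a_k=4  p_k/q_k = 3699/215
fundamental: x₁=3699, y₁=215  (since 13682601 − 296·46225 = 1)
n=2: (3699,215)∘(3699,215) = (3699·3699+296·215·215, 3699·215+215·3699) = (27365201,1590570)
n=3: (27365201,1590570)∘(3699,215) = (3699·27365201+296·215·1590570, 3699·1590570+215·27365201) = (202447753299,11767036645)

3699 215
27365201 1590570
202447753299 11767036645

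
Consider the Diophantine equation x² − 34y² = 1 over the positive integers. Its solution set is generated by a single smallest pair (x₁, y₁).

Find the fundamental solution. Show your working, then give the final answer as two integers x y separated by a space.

35 6

d=34: √d = [5; 1,4,1,10] (ℓ=4, even), read p_3/q_3
k=0  a_k=5  p_k/q_k = 5/1
k=1  a_k=1  p_k/q_k = 6/1
k=2  a_k=4  p_k/q_k = 29/5
k=3  a_k=1  p_k/q_k = 35/6
→ (35, 6).  Check: 35²=1225, 34·6²=1224, difference 1.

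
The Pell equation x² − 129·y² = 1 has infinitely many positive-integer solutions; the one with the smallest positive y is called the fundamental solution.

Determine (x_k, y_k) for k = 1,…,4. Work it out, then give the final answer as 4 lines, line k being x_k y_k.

[11; 2,1,3,1,6,1,3,1,2,22] for √129; ℓ=10 ⇒ convergent index 9
a_0=11:  p_0=11·1+0=11,  q_0=11·0+1=1
a_1=2:  p_1=2·11+1=23,  q_1=2·1+0=2
…
a_3=3:  p_3=3·34+23=125,  q_3=3·3+2=11
a_4=1:  p_4=1·125+34=159,  q_4=1·11+3=14
a_5=6:  p_5=6·159+125=1079,  q_5=6·14+11=95
…
a_7=3:  p_7=3·1238+1079=4793,  q_7=3·109+95=422
a_8=1:  p_8=1·4793+1238=6031,  q_8=1·422+109=531
a_9=2:  p_9=2·6031+4793=16855,  q_9=2·531+422=1484
→ (16855, 1484).  Check: 16855²=284091025, 129·1484²=284091024, difference 1.
(x_2, y_2) = (16855·16855 + 129·1484·1484, 16855·1484 + 1484·16855) = (568182049, 50025640)
(x_3, y_3) = (16855·568182049 + 129·1484·50025640, 16855·50025640 + 1484·568182049) = (19153416854935, 1686364322916)
(x_4, y_4) = (16855·19153416854935 + 129·1484·1686364322916, 16855·1686364322916 + 1484·19153416854935) = (645661681611676801, 56847341275472720)

16855 1484
568182049 50025640
19153416854935 1686364322916
645661681611676801 56847341275472720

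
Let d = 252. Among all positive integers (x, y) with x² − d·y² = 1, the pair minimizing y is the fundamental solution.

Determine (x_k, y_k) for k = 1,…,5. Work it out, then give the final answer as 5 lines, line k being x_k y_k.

127 8
32257 2032
8193151 516120
2081028097 131092448
528572943487 33296965672

√252 = [15; 1,6,1,30, …], period ℓ=4 (even) → k=3
a_0=15:  p_0=15·1+0=15,  q_0=15·0+1=1
…
a_2=6:  p_2=6·16+15=111,  q_2=6·1+1=7
a_3=1:  p_3=1·111+16=127,  q_3=1·7+1=8
→ (127, 8).  Check: 127²=16129, 252·8²=16128, difference 1.
k=2:  x_2 = 127·127+252·8·8 = 32257,  y_2 = 127·8+8·127 = 2032
k=3:  x_3 = 127·32257+252·8·2032 = 8193151,  y_3 = 127·2032+8·32257 = 516120
k=4:  x_4 = 127·8193151+252·8·516120 = 2081028097,  y_4 = 127·516120+8·8193151 = 131092448
k=5:  x_5 = 127·2081028097+252·8·131092448 = 528572943487,  y_5 = 127·131092448+8·2081028097 = 33296965672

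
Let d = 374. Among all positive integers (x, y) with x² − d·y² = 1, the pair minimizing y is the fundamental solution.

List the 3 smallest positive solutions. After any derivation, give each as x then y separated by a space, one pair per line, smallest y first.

√374 = [19; 2,1,18,1,2,38, …], period ℓ=6 (even) → k=5
i=0: a=19 ⇒ p=19, q=1
…
i=2: a=1 ⇒ p=58, q=3
i=3: a=18 ⇒ p=1083, q=56
i=4: a=1 ⇒ p=1141, q=59
i=5: a=2 ⇒ p=3365, q=174
fundamental: x₁=3365, y₁=174  (since 11323225 − 374·30276 = 1)
(x_2, y_2) = (3365·3365 + 374·174·174, 3365·174 + 174·3365) = (22646449, 1171020)
(x_3, y_3) = (3365·22646449 + 374·174·1171020, 3365·1171020 + 174·22646449) = (152410598405, 7880964426)

3365 174
22646449 1171020
152410598405 7880964426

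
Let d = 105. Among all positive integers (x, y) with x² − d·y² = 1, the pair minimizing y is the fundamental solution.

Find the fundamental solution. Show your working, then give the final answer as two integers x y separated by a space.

√105 → a₀=10, period (4,20); ℓ=2 even so k=1
i=0: a=10 ⇒ p=10, q=1
i=1: a=4 ⇒ p=41, q=4
→ (41, 4).  Check: 41²=1681, 105·4²=1680, difference 1.

41 4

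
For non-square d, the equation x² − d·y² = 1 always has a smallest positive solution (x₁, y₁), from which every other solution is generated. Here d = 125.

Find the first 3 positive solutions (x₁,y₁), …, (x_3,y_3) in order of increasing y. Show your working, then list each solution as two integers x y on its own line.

930249 83204
1730726404001 154800875592
3220013013190122249 288006719437081612

√125 = [11; 5,1,1,5,22, …], period ℓ=5 (odd) → k=9
step 0: (11, 1)  from 11·(1,0) + (0,1)
step 1: (56, 5)  from 5·(11,1) + (1,0)
step 2: (67, 6)  from 1·(56,5) + (11,1)
step 3: (123, 11)  from 1·(67,6) + (56,5)
…
step 5: (15127, 1353)  from 22·(682,61) + (123,11)
…
step 8: (167761, 15005)  from 1·(91444,8179) + (76317,6826)
step 9: (930249, 83204)  from 5·(167761,15005) + (91444,8179)
→ (930249, 83204).  Check: 930249²=865363202001, 125·83204²=865363202000, difference 1.
n=2: (930249,83204)∘(930249,83204) = (930249·930249+125·83204·83204, 930249·83204+83204·930249) = (1730726404001,154800875592)
n=3: (1730726404001,154800875592)∘(930249,83204) = (930249·1730726404001+125·83204·154800875592, 930249·154800875592+83204·1730726404001) = (3220013013190122249,288006719437081612)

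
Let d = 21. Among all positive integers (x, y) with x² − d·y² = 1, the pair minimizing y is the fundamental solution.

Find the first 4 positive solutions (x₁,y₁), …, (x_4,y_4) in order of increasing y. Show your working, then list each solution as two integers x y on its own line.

√21 → a₀=4, period (1,1,2,1,1,8); ℓ=6 even so k=5
k=0  a_k=4  p_k/q_k = 4/1
k=1  a_k=1  p_k/q_k = 5/1
k=2  a_k=1  p_k/q_k = 9/2
…
k=4  a_k=1  p_k/q_k = 32/7
k=5  a_k=1  p_k/q_k = 55/12
→ (55, 12).  Check: 55²=3025, 21·12²=3024, difference 1.
(x_2, y_2) = (55·55 + 21·12·12, 55·12 + 12·55) = (6049, 1320)
(x_3, y_3) = (55·6049 + 21·12·1320, 55·1320 + 12·6049) = (665335, 145188)
(x_4, y_4) = (55·665335 + 21·12·145188, 55·145188 + 12·665335) = (73180801, 15969360)

55 12
6049 1320
665335 145188
73180801 15969360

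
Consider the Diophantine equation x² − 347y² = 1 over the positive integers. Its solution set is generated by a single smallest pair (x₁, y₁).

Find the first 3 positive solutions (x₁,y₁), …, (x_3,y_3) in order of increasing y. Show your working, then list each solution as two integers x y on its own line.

d=347: √d = [18; 1,1,1,2,4,…,1,1,36] (ℓ=14, even), read p_13/q_13
i=0: a=18 ⇒ p=18, q=1
…
i=4: a=2 ⇒ p=149, q=8
…
i=12: a=1 ⇒ p=402885, q=21628
i=13: a=1 ⇒ p=641602, q=34443
(x₁, y₁) = (641602, 34443);  641602² − 347·34443² = 1 ✓
n=2: (641602,34443)∘(641602,34443) = (641602·641602+347·34443·34443, 641602·34443+34443·641602) = (823306252807,44197395372)
n=3: (823306252807,44197395372)∘(641602,34443) = (641602·823306252807+347·34443·44197395372, 641602·44197395372+34443·823306252807) = (1056469876826312026,56714274530897445)

641602 34443
823306252807 44197395372
1056469876826312026 56714274530897445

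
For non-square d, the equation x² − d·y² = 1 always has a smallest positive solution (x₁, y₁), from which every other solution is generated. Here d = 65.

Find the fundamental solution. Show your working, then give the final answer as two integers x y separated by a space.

129 16

√65 → a₀=8, period (16); ℓ=1 odd so k=1
a_0=8:  p_0=8·1+0=8,  q_0=8·0+1=1
a_1=16:  p_1=16·8+1=129,  q_1=16·1+0=16
(x₁, y₁) = (129, 16);  129² − 65·16² = 1 ✓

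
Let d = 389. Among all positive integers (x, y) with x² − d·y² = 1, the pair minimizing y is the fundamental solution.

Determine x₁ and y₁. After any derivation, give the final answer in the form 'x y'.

3287049 166660

√389 → a₀=19, period (1,2,1,1,1,1,2,1,38); ℓ=9 odd so k=17
a_0=19:  p_0=19·1+0=19,  q_0=19·0+1=1
a_1=1:  p_1=1·19+1=20,  q_1=1·1+0=1
…
a_4=1:  p_4=1·79+59=138,  q_4=1·4+3=7
…
a_6=1:  p_6=1·217+138=355,  q_6=1·11+7=18
…
a_8=1:  p_8=1·927+355=1282,  q_8=1·47+18=65
…
a_10=1:  p_10=1·49643+1282=50925,  q_10=1·2517+65=2582
…
a_12=1:  p_12=1·151493+50925=202418,  q_12=1·7681+2582=10263
a_13=1:  p_13=1·202418+151493=353911,  q_13=1·10263+7681=17944
a_14=1:  p_14=1·353911+202418=556329,  q_14=1·17944+10263=28207
…
a_16=2:  p_16=2·910240+556329=2376809,  q_16=2·46151+28207=120509
a_17=1:  p_17=1·2376809+910240=3287049,  q_17=1·120509+46151=166660
→ (3287049, 166660).  Check: 3287049²=10804691128401, 389·166660²=10804691128400, difference 1.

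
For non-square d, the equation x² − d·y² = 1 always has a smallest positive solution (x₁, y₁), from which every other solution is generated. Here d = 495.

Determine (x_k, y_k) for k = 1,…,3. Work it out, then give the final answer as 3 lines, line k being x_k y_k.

89 4
15841 712
2819609 126732

d=495: √d = [22; 4,44] (ℓ=2, even), read p_1/q_1
step 0: (22, 1)  from 22·(1,0) + (0,1)
step 1: (89, 4)  from 4·(22,1) + (1,0)
fundamental: x₁=89, y₁=4  (since 7921 − 495·16 = 1)
(89+4√495)^2 = 15841 + 712√495
(89+4√495)^3 = 2819609 + 126732√495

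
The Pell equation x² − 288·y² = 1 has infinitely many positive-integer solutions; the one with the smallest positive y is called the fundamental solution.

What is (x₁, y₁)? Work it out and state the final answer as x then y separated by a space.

17 1

√288 = [16; 1,32, …], period ℓ=2 (even) → k=1
a_0=16:  p_0=16·1+0=16,  q_0=16·0+1=1
a_1=1:  p_1=1·16+1=17,  q_1=1·1+0=1
→ (17, 1).  Check: 17²=289, 288·1²=288, difference 1.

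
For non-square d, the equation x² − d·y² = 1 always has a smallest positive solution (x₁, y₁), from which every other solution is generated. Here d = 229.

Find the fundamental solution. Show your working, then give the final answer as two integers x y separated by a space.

5848201 386460

d=229: √d = [15; 7,1,1,7,30] (ℓ=5, odd), read p_9/q_9
step 0: (15, 1)  from 15·(1,0) + (0,1)
…
step 2: (121, 8)  from 1·(106,7) + (15,1)
…
step 8: (776325, 51301)  from 1·(413926,27353) + (362399,23948)
step 9: (5848201, 386460)  from 7·(776325,51301) + (413926,27353)
→ (5848201, 386460).  Check: 5848201²=34201454936401, 229·386460²=34201454936400, difference 1.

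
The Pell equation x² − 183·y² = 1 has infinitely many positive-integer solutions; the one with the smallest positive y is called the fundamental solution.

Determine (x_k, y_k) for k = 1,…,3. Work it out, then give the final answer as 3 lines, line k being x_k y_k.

487 36
474337 35064
462003751 34152300

[13; 1,1,8,1,1,26] for √183; ℓ=6 ⇒ convergent index 5
i=0: a=13 ⇒ p=13, q=1
i=1: a=1 ⇒ p=14, q=1
…
i=4: a=1 ⇒ p=257, q=19
i=5: a=1 ⇒ p=487, q=36
→ (487, 36).  Check: 487²=237169, 183·36²=237168, difference 1.
k=2:  x_2 = 487·487+183·36·36 = 474337,  y_2 = 487·36+36·487 = 35064
k=3:  x_3 = 487·474337+183·36·35064 = 462003751,  y_3 = 487·35064+36·474337 = 34152300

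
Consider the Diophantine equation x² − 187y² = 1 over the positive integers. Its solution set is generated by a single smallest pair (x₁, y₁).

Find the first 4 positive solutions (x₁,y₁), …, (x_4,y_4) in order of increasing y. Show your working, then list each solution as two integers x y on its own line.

1682 123
5658247 413772
19034341226 1391928885
64031518226017 4682448355368

√187 = [13; 1,2,13,2,1,26, …], period ℓ=6 (even) → k=5
i=0: a=13 ⇒ p=13, q=1
…
i=3: a=13 ⇒ p=547, q=40
i=4: a=2 ⇒ p=1135, q=83
i=5: a=1 ⇒ p=1682, q=123
→ (1682, 123).  Check: 1682²=2829124, 187·123²=2829123, difference 1.
n=2: (1682,123)∘(1682,123) = (1682·1682+187·123·123, 1682·123+123·1682) = (5658247,413772)
n=3: (5658247,413772)∘(1682,123) = (1682·5658247+187·123·413772, 1682·413772+123·5658247) = (19034341226,1391928885)
n=4: (19034341226,1391928885)∘(1682,123) = (1682·19034341226+187·123·1391928885, 1682·1391928885+123·19034341226) = (64031518226017,4682448355368)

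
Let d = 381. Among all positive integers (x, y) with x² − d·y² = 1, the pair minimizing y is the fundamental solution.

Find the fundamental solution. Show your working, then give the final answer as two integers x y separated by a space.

1015 52

√381 → a₀=19, period (1,1,12,1,1,38); ℓ=6 even so k=5
a_0=19:  p_0=19·1+0=19,  q_0=19·0+1=1
a_1=1:  p_1=1·19+1=20,  q_1=1·1+0=1
a_2=1:  p_2=1·20+19=39,  q_2=1·1+1=2
a_3=12:  p_3=12·39+20=488,  q_3=12·2+1=25
a_4=1:  p_4=1·488+39=527,  q_4=1·25+2=27
a_5=1:  p_5=1·527+488=1015,  q_5=1·27+25=52
→ (1015, 52).  Check: 1015²=1030225, 381·52²=1030224, difference 1.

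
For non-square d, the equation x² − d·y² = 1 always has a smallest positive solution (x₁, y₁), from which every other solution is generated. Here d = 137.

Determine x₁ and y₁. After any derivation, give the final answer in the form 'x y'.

6083073 519712

d=137: √d = [11; 1,2,2,1,1,2,2,1,22] (ℓ=9, odd), read p_17/q_17
a_0=11:  p_0=11·1+0=11,  q_0=11·0+1=1
a_1=1:  p_1=1·11+1=12,  q_1=1·1+0=1
a_2=2:  p_2=2·12+11=35,  q_2=2·1+1=3
a_3=2:  p_3=2·35+12=82,  q_3=2·3+1=7
…
a_5=1:  p_5=1·117+82=199,  q_5=1·10+7=17
a_6=2:  p_6=2·199+117=515,  q_6=2·17+10=44
a_7=2:  p_7=2·515+199=1229,  q_7=2·44+17=105
a_8=1:  p_8=1·1229+515=1744,  q_8=1·105+44=149
a_9=22:  p_9=22·1744+1229=39597,  q_9=22·149+105=3383
a_10=1:  p_10=1·39597+1744=41341,  q_10=1·3383+149=3532
a_11=2:  p_11=2·41341+39597=122279,  q_11=2·3532+3383=10447
a_12=2:  p_12=2·122279+41341=285899,  q_12=2·10447+3532=24426
…
a_14=1:  p_14=1·408178+285899=694077,  q_14=1·34873+24426=59299
…
a_16=2:  p_16=2·1796332+694077=4286741,  q_16=2·153471+59299=366241
a_17=1:  p_17=1·4286741+1796332=6083073,  q_17=1·366241+153471=519712
(x₁, y₁) = (6083073, 519712);  6083073² − 137·519712² = 1 ✓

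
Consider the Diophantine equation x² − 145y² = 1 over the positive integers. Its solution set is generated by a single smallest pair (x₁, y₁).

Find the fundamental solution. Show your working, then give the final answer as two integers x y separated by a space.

289 24

d=145: √d = [12; 24] (ℓ=1, odd), read p_1/q_1
k=0  a_k=12  p_k/q_k = 12/1
k=1  a_k=24  p_k/q_k = 289/24
→ (289, 24).  Check: 289²=83521, 145·24²=83520, difference 1.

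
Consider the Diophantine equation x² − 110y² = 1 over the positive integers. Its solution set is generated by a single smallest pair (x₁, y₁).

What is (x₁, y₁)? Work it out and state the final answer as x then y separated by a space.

21 2

√110 → a₀=10, period (2,20); ℓ=2 even so k=1
step 0: (10, 1)  from 10·(1,0) + (0,1)
step 1: (21, 2)  from 2·(10,1) + (1,0)
fundamental: x₁=21, y₁=2  (since 441 − 110·4 = 1)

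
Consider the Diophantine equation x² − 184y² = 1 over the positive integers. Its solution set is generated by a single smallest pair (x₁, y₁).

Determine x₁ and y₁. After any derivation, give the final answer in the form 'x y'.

24335 1794

√184 → a₀=13, period (1,1,3,2,1,2,1,2,3,1,1,26); ℓ=12 even so k=11
step 0: (13, 1)  from 13·(1,0) + (0,1)
…
step 3: (95, 7)  from 3·(27,2) + (14,1)
step 4: (217, 16)  from 2·(95,7) + (27,2)
step 5: (312, 23)  from 1·(217,16) + (95,7)
step 6: (841, 62)  from 2·(312,23) + (217,16)
…
step 8: (3147, 232)  from 2·(1153,85) + (841,62)
…
step 10: (13741, 1013)  from 1·(10594,781) + (3147,232)
step 11: (24335, 1794)  from 1·(13741,1013) + (10594,781)
→ (24335, 1794).  Check: 24335²=592192225, 184·1794²=592192224, difference 1.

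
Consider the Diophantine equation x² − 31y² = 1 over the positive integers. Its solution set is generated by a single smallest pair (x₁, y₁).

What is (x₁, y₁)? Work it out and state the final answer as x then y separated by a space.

d=31: √d = [5; 1,1,3,5,3,1,1,10] (ℓ=8, even), read p_7/q_7
i=0: a=5 ⇒ p=5, q=1
…
i=2: a=1 ⇒ p=11, q=2
i=3: a=3 ⇒ p=39, q=7
…
i=5: a=3 ⇒ p=657, q=118
i=6: a=1 ⇒ p=863, q=155
i=7: a=1 ⇒ p=1520, q=273
(x₁, y₁) = (1520, 273);  1520² − 31·273² = 1 ✓

1520 273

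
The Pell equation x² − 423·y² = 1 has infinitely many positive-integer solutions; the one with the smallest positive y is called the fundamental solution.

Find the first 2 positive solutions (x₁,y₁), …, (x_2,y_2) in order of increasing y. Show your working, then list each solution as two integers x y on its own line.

[20; 1,1,3,4,3,1,1,40] for √423; ℓ=8 ⇒ convergent index 7
a_0=20:  p_0=20·1+0=20,  q_0=20·0+1=1
…
a_2=1:  p_2=1·21+20=41,  q_2=1·1+1=2
…
a_4=4:  p_4=4·144+41=617,  q_4=4·7+2=30
…
a_6=1:  p_6=1·1995+617=2612,  q_6=1·97+30=127
a_7=1:  p_7=1·2612+1995=4607,  q_7=1·127+97=224
(x₁, y₁) = (4607, 224);  4607² − 423·224² = 1 ✓
k=2:  x_2 = 4607·4607+423·224·224 = 42448897,  y_2 = 4607·224+224·4607 = 2063936

4607 224
42448897 2063936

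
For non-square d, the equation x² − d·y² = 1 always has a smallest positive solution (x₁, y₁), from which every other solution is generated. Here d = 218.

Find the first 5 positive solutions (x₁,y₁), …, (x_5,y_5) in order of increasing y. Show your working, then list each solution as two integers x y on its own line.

√218 → a₀=14, period (1,3,3,1,28); ℓ=5 odd so k=9
i=0: a=14 ⇒ p=14, q=1
…
i=6: a=1 ⇒ p=7471, q=506
i=7: a=3 ⇒ p=29633, q=2007
i=8: a=3 ⇒ p=96370, q=6527
i=9: a=1 ⇒ p=126003, q=8534
→ (126003, 8534).  Check: 126003²=15876756009, 218·8534²=15876756008, difference 1.
n=2: (126003,8534)∘(126003,8534) = (126003·126003+218·8534·8534, 126003·8534+8534·126003) = (31753512017,2150619204)
n=3: (31753512017,2150619204)∘(126003,8534) = (126003·31753512017+218·8534·2150619204, 126003·2150619204+8534·31753512017) = (8002075549230099,541968943114690)
n=4: (8002075549230099,541968943114690)∘(126003,8534) = (126003·8002075549230099+218·8534·541968943114690, 126003·541968943114690+8534·8002075549230099) = (2016571050827526816577,136579425476409948936)
n=5: (2016571050827526816577,136579425476409948936)∘(126003,8534) = (126003·2016571050827526816577+218·8534·136579425476409948936, 126003·136579425476409948936+8534·2016571050827526816577) = (508188004226839647389073363,34418834696066196648450926)

126003 8534
31753512017 2150619204
8002075549230099 541968943114690
2016571050827526816577 136579425476409948936
508188004226839647389073363 34418834696066196648450926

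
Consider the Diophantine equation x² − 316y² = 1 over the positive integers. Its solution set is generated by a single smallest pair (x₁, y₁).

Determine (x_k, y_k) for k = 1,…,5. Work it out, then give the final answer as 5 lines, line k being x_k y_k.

d=316: √d = [17; 1,3,2,8,2,3,1,34] (ℓ=8, even), read p_7/q_7
step 0: (17, 1)  from 17·(1,0) + (0,1)
…
step 4: (1351, 76)  from 8·(160,9) + (71,4)
…
step 6: (9937, 559)  from 3·(2862,161) + (1351,76)
step 7: (12799, 720)  from 1·(9937,559) + (2862,161)
(x₁, y₁) = (12799, 720);  12799² − 316·720² = 1 ✓
(12799+720√316)^2 = 327628801 + 18430560√316
(12799+720√316)^3 = 8386642035199 + 471785474160√316
(12799+720√316)^4 = 214681262489395201 + 12076764549117120√316
(12799+720√316)^5 = 5495410948816896319999 + 309141018456514563600√316

12799 720
327628801 18430560
8386642035199 471785474160
214681262489395201 12076764549117120
5495410948816896319999 309141018456514563600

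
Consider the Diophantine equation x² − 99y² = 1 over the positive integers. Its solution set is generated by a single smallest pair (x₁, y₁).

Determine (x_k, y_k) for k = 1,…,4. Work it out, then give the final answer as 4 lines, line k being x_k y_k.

[9; 1,18] for √99; ℓ=2 ⇒ convergent index 1
k=0  a_k=9  p_k/q_k = 9/1
k=1  a_k=1  p_k/q_k = 10/1
→ (10, 1).  Check: 10²=100, 99·1²=99, difference 1.
(x_2, y_2) = (10·10 + 99·1·1, 10·1 + 1·10) = (199, 20)
(x_3, y_3) = (10·199 + 99·1·20, 10·20 + 1·199) = (3970, 399)
(x_4, y_4) = (10·3970 + 99·1·399, 10·399 + 1·3970) = (79201, 7960)

10 1
199 20
3970 399
79201 7960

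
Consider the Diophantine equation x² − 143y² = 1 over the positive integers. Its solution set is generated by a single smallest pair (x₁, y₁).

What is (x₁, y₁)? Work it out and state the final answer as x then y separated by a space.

d=143: √d = [11; 1,22] (ℓ=2, even), read p_1/q_1
i=0: a=11 ⇒ p=11, q=1
i=1: a=1 ⇒ p=12, q=1
(x₁, y₁) = (12, 1);  12² − 143·1² = 1 ✓

12 1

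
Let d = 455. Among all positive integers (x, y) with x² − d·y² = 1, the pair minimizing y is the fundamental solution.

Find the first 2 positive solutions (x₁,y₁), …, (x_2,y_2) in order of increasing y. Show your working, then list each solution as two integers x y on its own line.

64 3
8191 384

√455 = [21; 3,42, …], period ℓ=2 (even) → k=1
k=0  a_k=21  p_k/q_k = 21/1
k=1  a_k=3  p_k/q_k = 64/3
fundamental: x₁=64, y₁=3  (since 4096 − 455·9 = 1)
(64+3√455)^2 = 8191 + 384√455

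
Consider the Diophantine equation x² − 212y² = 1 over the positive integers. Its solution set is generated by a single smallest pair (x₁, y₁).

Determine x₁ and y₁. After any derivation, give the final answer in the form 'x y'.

d=212: √d = [14; 1,1,3,1,1,…,1,1,28] (ℓ=14, even), read p_13/q_13
i=0: a=14 ⇒ p=14, q=1
…
i=2: a=1 ⇒ p=29, q=2
…
i=5: a=1 ⇒ p=233, q=16
i=6: a=1 ⇒ p=364, q=25
…
i=9: a=1 ⇒ p=5198, q=357
…
i=11: a=3 ⇒ p=29135, q=2001
i=12: a=1 ⇒ p=37114, q=2549
i=13: a=1 ⇒ p=66249, q=4550
fundamental: x₁=66249, y₁=4550  (since 4388930001 − 212·20702500 = 1)

66249 4550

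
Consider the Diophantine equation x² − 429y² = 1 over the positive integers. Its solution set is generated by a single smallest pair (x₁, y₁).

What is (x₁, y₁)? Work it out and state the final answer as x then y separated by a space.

√429 = [20; 1,2,2,9,1,12,1,9,2,2,1,40, …], period ℓ=12 (even) → k=11
step 0: (20, 1)  from 20·(1,0) + (0,1)
…
step 4: (1367, 66)  from 9·(145,7) + (62,3)
…
step 7: (21023, 1015)  from 1·(19511,942) + (1512,73)
…
step 10: (1085636, 52415)  from 2·(438459,21169) + (208718,10077)
step 11: (1524095, 73584)  from 1·(1085636,52415) + (438459,21169)
(x₁, y₁) = (1524095, 73584);  1524095² − 429·73584² = 1 ✓

1524095 73584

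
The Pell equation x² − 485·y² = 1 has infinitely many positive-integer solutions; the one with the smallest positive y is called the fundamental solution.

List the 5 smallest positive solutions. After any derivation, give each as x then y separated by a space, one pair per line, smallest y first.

√485 = [22; 44, …], period ℓ=1 (odd) → k=1
a_0=22:  p_0=22·1+0=22,  q_0=22·0+1=1
a_1=44:  p_1=44·22+1=969,  q_1=44·1+0=44
→ (969, 44).  Check: 969²=938961, 485·44²=938960, difference 1.
n=2: (969,44)∘(969,44) = (969·969+485·44·44, 969·44+44·969) = (1877921,85272)
n=3: (1877921,85272)∘(969,44) = (969·1877921+485·44·85272, 969·85272+44·1877921) = (3639409929,165257092)
n=4: (3639409929,165257092)∘(969,44) = (969·3639409929+485·44·165257092, 969·165257092+44·3639409929) = (7053174564481,320268159024)
n=5: (7053174564481,320268159024)∘(969,44) = (969·7053174564481+485·44·320268159024, 969·320268159024+44·7053174564481) = (13669048666554249,620679526931420)

969 44
1877921 85272
3639409929 165257092
7053174564481 320268159024
13669048666554249 620679526931420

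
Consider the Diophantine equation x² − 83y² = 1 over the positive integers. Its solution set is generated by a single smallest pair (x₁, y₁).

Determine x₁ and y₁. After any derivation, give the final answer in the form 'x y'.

82 9

[9; 9,18] for √83; ℓ=2 ⇒ convergent index 1
k=0  a_k=9  p_k/q_k = 9/1
k=1  a_k=9  p_k/q_k = 82/9
(x₁, y₁) = (82, 9);  82² − 83·9² = 1 ✓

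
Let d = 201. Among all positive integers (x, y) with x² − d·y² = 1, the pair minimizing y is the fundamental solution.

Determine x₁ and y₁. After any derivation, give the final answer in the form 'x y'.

515095 36332

√201 = [14; 5,1,1,1,2,…,1,5,28, …], period ℓ=14 (even) → k=13
i=0: a=14 ⇒ p=14, q=1
i=1: a=5 ⇒ p=71, q=5
i=2: a=1 ⇒ p=85, q=6
…
i=5: a=2 ⇒ p=638, q=45
i=6: a=1 ⇒ p=879, q=62
…
i=8: a=1 ⇒ p=8549, q=603
i=9: a=2 ⇒ p=24768, q=1747
i=10: a=1 ⇒ p=33317, q=2350
…
i=12: a=1 ⇒ p=91402, q=6447
i=13: a=5 ⇒ p=515095, q=36332
fundamental: x₁=515095, y₁=36332  (since 265322859025 − 201·1320014224 = 1)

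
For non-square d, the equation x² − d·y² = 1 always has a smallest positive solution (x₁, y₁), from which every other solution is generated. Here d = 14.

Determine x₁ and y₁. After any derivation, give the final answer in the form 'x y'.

15 4

[3; 1,2,1,6] for √14; ℓ=4 ⇒ convergent index 3
k=0  a_k=3  p_k/q_k = 3/1
…
k=2  a_k=2  p_k/q_k = 11/3
k=3  a_k=1  p_k/q_k = 15/4
(x₁, y₁) = (15, 4);  15² − 14·4² = 1 ✓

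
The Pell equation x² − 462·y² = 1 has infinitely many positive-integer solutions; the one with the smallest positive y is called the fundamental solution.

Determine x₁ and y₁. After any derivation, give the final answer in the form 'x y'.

√462 → a₀=21, period (2,42); ℓ=2 even so k=1
a_0=21:  p_0=21·1+0=21,  q_0=21·0+1=1
a_1=2:  p_1=2·21+1=43,  q_1=2·1+0=2
fundamental: x₁=43, y₁=2  (since 1849 − 462·4 = 1)

43 2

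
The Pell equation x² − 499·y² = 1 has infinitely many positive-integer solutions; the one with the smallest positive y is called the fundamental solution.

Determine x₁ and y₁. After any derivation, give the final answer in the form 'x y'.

√499 = [22; 2,1,21,1,2,44, …], period ℓ=6 (even) → k=5
i=0: a=22 ⇒ p=22, q=1
i=1: a=2 ⇒ p=45, q=2
…
i=3: a=21 ⇒ p=1452, q=65
i=4: a=1 ⇒ p=1519, q=68
i=5: a=2 ⇒ p=4490, q=201
(x₁, y₁) = (4490, 201);  4490² − 499·201² = 1 ✓

4490 201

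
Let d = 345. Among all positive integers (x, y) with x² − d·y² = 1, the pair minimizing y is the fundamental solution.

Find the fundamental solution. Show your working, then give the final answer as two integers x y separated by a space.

d=345: √d = [18; 1,1,2,1,6,1,2,1,1,36] (ℓ=10, even), read p_9/q_9
step 0: (18, 1)  from 18·(1,0) + (0,1)
step 1: (19, 1)  from 1·(18,1) + (1,0)
step 2: (37, 2)  from 1·(19,1) + (18,1)
step 3: (93, 5)  from 2·(37,2) + (19,1)
step 4: (130, 7)  from 1·(93,5) + (37,2)
…
step 6: (1003, 54)  from 1·(873,47) + (130,7)
step 7: (2879, 155)  from 2·(1003,54) + (873,47)
step 8: (3882, 209)  from 1·(2879,155) + (1003,54)
step 9: (6761, 364)  from 1·(3882,209) + (2879,155)
fundamental: x₁=6761, y₁=364  (since 45711121 − 345·132496 = 1)

6761 364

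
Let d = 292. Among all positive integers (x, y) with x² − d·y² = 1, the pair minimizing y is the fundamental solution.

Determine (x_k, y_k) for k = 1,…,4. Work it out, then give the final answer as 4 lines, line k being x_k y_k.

2281249 133500
10408194000001 609093483000
47487364308614281249 2778987798000400500
216661004683313632776000001 12679126270400622186966000

√292 = [17; 11,2,1,3,8,3,1,2,11,34, …], period ℓ=10 (even) → k=9
i=0: a=17 ⇒ p=17, q=1
…
i=3: a=1 ⇒ p=581, q=34
…
i=8: a=2 ⇒ p=200767, q=11749
i=9: a=11 ⇒ p=2281249, q=133500
fundamental: x₁=2281249, y₁=133500  (since 5204097000001 − 292·17822250000 = 1)
n=2: (2281249,133500)∘(2281249,133500) = (2281249·2281249+292·133500·133500, 2281249·133500+133500·2281249) = (10408194000001,609093483000)
n=3: (10408194000001,609093483000)∘(2281249,133500) = (2281249·10408194000001+292·133500·609093483000, 2281249·609093483000+133500·10408194000001) = (47487364308614281249,2778987798000400500)
n=4: (47487364308614281249,2778987798000400500)∘(2281249,133500) = (2281249·47487364308614281249+292·133500·2778987798000400500, 2281249·2778987798000400500+133500·47487364308614281249) = (216661004683313632776000001,12679126270400622186966000)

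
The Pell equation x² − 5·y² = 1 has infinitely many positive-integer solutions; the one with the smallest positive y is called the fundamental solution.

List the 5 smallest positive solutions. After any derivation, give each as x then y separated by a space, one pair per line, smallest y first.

9 4
161 72
2889 1292
51841 23184
930249 416020

[2; 4] for √5; ℓ=1 ⇒ convergent index 1
a_0=2:  p_0=2·1+0=2,  q_0=2·0+1=1
a_1=4:  p_1=4·2+1=9,  q_1=4·1+0=4
→ (9, 4).  Check: 9²=81, 5·4²=80, difference 1.
k=2:  x_2 = 9·9+5·4·4 = 161,  y_2 = 9·4+4·9 = 72
k=3:  x_3 = 9·161+5·4·72 = 2889,  y_3 = 9·72+4·161 = 1292
k=4:  x_4 = 9·2889+5·4·1292 = 51841,  y_4 = 9·1292+4·2889 = 23184
k=5:  x_5 = 9·51841+5·4·23184 = 930249,  y_5 = 9·23184+4·51841 = 416020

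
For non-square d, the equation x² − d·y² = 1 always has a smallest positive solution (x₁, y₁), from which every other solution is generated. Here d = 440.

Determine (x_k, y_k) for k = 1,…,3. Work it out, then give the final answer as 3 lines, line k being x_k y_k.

√440 = [20; 1,40, …], period ℓ=2 (even) → k=1
a_0=20:  p_0=20·1+0=20,  q_0=20·0+1=1
a_1=1:  p_1=1·20+1=21,  q_1=1·1+0=1
(x₁, y₁) = (21, 1);  21² − 440·1² = 1 ✓
(x_2, y_2) = (21·21 + 440·1·1, 21·1 + 1·21) = (881, 42)
(x_3, y_3) = (21·881 + 440·1·42, 21·42 + 1·881) = (36981, 1763)

21 1
881 42
36981 1763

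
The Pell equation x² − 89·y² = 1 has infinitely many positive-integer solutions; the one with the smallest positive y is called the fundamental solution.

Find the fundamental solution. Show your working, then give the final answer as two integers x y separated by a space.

500001 53000

[9; 2,3,3,2,18] for √89; ℓ=5 ⇒ convergent index 9
a_0=9:  p_0=9·1+0=9,  q_0=9·0+1=1
a_1=2:  p_1=2·9+1=19,  q_1=2·1+0=2
…
a_7=3:  p_7=3·18934+9217=66019,  q_7=3·2007+977=6998
a_8=3:  p_8=3·66019+18934=216991,  q_8=3·6998+2007=23001
a_9=2:  p_9=2·216991+66019=500001,  q_9=2·23001+6998=53000
fundamental: x₁=500001, y₁=53000  (since 250001000001 − 89·2809000000 = 1)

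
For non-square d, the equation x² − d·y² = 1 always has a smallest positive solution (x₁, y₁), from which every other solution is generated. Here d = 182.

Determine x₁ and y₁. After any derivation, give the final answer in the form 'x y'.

[13; 2,26] for √182; ℓ=2 ⇒ convergent index 1
a_0=13:  p_0=13·1+0=13,  q_0=13·0+1=1
a_1=2:  p_1=2·13+1=27,  q_1=2·1+0=2
fundamental: x₁=27, y₁=2  (since 729 − 182·4 = 1)

27 2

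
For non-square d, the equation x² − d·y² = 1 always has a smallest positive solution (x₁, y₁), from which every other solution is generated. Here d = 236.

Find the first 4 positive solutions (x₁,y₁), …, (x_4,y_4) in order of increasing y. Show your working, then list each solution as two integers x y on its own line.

561799 36570
631236232801 41089978860
709255768702176199 46168618067101710
796918363201596536611201 51874966922918257173720

[15; 2,1,3,5,1,6,1,5,3,1,2,30] for √236; ℓ=12 ⇒ convergent index 11
step 0: (15, 1)  from 15·(1,0) + (0,1)
…
step 2: (46, 3)  from 1·(31,2) + (15,1)
…
step 4: (891, 58)  from 5·(169,11) + (46,3)
step 5: (1060, 69)  from 1·(891,58) + (169,11)
step 6: (7251, 472)  from 6·(1060,69) + (891,58)
step 7: (8311, 541)  from 1·(7251,472) + (1060,69)
…
step 9: (154729, 10072)  from 3·(48806,3177) + (8311,541)
step 10: (203535, 13249)  from 1·(154729,10072) + (48806,3177)
step 11: (561799, 36570)  from 2·(203535,13249) + (154729,10072)
(x₁, y₁) = (561799, 36570);  561799² − 236·36570² = 1 ✓
k=2:  x_2 = 561799·561799+236·36570·36570 = 631236232801,  y_2 = 561799·36570+36570·561799 = 41089978860
k=3:  x_3 = 561799·631236232801+236·36570·41089978860 = 709255768702176199,  y_3 = 561799·41089978860+36570·631236232801 = 46168618067101710
k=4:  x_4 = 561799·709255768702176199+236·36570·46168618067101710 = 796918363201596536611201,  y_4 = 561799·46168618067101710+36570·709255768702176199 = 51874966922918257173720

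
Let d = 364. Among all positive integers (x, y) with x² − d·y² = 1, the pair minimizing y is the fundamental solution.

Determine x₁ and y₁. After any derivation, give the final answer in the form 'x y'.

√364 → a₀=19, period (12,1,2,3,1,8,1,3,2,1,12,38); ℓ=12 even so k=11
k=0  a_k=19  p_k/q_k = 19/1
…
k=6  a_k=8  p_k/q_k = 27607/1447
…
k=10  a_k=1  p_k/q_k = 390371/20461
k=11  a_k=12  p_k/q_k = 4954951/259710
fundamental: x₁=4954951, y₁=259710  (since 24551539412401 − 364·67449284100 = 1)

4954951 259710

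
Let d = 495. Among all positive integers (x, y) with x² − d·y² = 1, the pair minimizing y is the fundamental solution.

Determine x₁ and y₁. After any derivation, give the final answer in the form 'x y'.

89 4

[22; 4,44] for √495; ℓ=2 ⇒ convergent index 1
k=0  a_k=22  p_k/q_k = 22/1
k=1  a_k=4  p_k/q_k = 89/4
(x₁, y₁) = (89, 4);  89² − 495·4² = 1 ✓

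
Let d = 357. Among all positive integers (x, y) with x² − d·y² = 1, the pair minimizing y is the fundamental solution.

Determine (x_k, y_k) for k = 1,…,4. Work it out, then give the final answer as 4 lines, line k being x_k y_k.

√357 = [18; 1,8,2,8,1,36, …], period ℓ=6 (even) → k=5
a_0=18:  p_0=18·1+0=18,  q_0=18·0+1=1
a_1=1:  p_1=1·18+1=19,  q_1=1·1+0=1
a_2=8:  p_2=8·19+18=170,  q_2=8·1+1=9
a_3=2:  p_3=2·170+19=359,  q_3=2·9+1=19
a_4=8:  p_4=8·359+170=3042,  q_4=8·19+9=161
a_5=1:  p_5=1·3042+359=3401,  q_5=1·161+19=180
fundamental: x₁=3401, y₁=180  (since 11566801 − 357·32400 = 1)
(x_2, y_2) = (3401·3401 + 357·180·180, 3401·180 + 180·3401) = (23133601, 1224360)
(x_3, y_3) = (3401·23133601 + 357·180·1224360, 3401·1224360 + 180·23133601) = (157354750601, 8328096540)
(x_4, y_4) = (3401·157354750601 + 357·180·8328096540, 3401·8328096540 + 180·157354750601) = (1070326990454401, 56647711440720)

3401 180
23133601 1224360
157354750601 8328096540
1070326990454401 56647711440720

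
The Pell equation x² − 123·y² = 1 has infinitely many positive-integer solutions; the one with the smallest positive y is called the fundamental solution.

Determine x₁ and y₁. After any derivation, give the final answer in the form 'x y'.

122 11

[11; 11,22] for √123; ℓ=2 ⇒ convergent index 1
a_0=11:  p_0=11·1+0=11,  q_0=11·0+1=1
a_1=11:  p_1=11·11+1=122,  q_1=11·1+0=11
(x₁, y₁) = (122, 11);  122² − 123·11² = 1 ✓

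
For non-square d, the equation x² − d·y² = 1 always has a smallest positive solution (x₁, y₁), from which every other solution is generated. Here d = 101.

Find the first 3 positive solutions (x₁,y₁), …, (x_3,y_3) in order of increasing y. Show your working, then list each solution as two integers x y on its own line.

201 20
80801 8040
32481801 3232060

√101 = [10; 20, …], period ℓ=1 (odd) → k=1
k=0  a_k=10  p_k/q_k = 10/1
k=1  a_k=20  p_k/q_k = 201/20
→ (201, 20).  Check: 201²=40401, 101·20²=40400, difference 1.
(x_2, y_2) = (201·201 + 101·20·20, 201·20 + 20·201) = (80801, 8040)
(x_3, y_3) = (201·80801 + 101·20·8040, 201·8040 + 20·80801) = (32481801, 3232060)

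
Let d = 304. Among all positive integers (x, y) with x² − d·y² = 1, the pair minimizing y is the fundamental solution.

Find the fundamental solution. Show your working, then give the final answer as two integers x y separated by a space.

√304 = [17; 2,3,2,1,1,1,1,1,2,3,2,34, …], period ℓ=12 (even) → k=11
i=0: a=17 ⇒ p=17, q=1
i=1: a=2 ⇒ p=35, q=2
…
i=3: a=2 ⇒ p=279, q=16
…
i=5: a=1 ⇒ p=680, q=39
…
i=7: a=1 ⇒ p=1761, q=101
…
i=9: a=2 ⇒ p=7445, q=427
i=10: a=3 ⇒ p=25177, q=1444
i=11: a=2 ⇒ p=57799, q=3315
fundamental: x₁=57799, y₁=3315  (since 3340724401 − 304·10989225 = 1)

57799 3315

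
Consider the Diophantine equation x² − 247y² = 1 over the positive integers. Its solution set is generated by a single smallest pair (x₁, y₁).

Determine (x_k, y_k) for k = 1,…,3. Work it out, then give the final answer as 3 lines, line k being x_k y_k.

85292 5427
14549450527 925759368
2481903468612476 157919736025485

[15; 1,2,1,1,9,1,9,1,1,2,1,30] for √247; ℓ=12 ⇒ convergent index 11
step 0: (15, 1)  from 15·(1,0) + (0,1)
step 1: (16, 1)  from 1·(15,1) + (1,0)
step 2: (47, 3)  from 2·(16,1) + (15,1)
step 3: (63, 4)  from 1·(47,3) + (16,1)
step 4: (110, 7)  from 1·(63,4) + (47,3)
…
step 7: (11520, 733)  from 9·(1163,74) + (1053,67)
…
step 9: (24203, 1540)  from 1·(12683,807) + (11520,733)
step 10: (61089, 3887)  from 2·(24203,1540) + (12683,807)
step 11: (85292, 5427)  from 1·(61089,3887) + (24203,1540)
fundamental: x₁=85292, y₁=5427  (since 7274725264 − 247·29452329 = 1)
n=2: (85292,5427)∘(85292,5427) = (85292·85292+247·5427·5427, 85292·5427+5427·85292) = (14549450527,925759368)
n=3: (14549450527,925759368)∘(85292,5427) = (85292·14549450527+247·5427·925759368, 85292·925759368+5427·14549450527) = (2481903468612476,157919736025485)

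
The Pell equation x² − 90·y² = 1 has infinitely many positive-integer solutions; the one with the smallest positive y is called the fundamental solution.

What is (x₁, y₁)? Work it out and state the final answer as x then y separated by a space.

19 2

[9; 2,18] for √90; ℓ=2 ⇒ convergent index 1
i=0: a=9 ⇒ p=9, q=1
i=1: a=2 ⇒ p=19, q=2
→ (19, 2).  Check: 19²=361, 90·2²=360, difference 1.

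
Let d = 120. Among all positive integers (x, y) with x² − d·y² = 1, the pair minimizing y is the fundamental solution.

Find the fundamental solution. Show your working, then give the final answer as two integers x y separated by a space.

[10; 1,20] for √120; ℓ=2 ⇒ convergent index 1
step 0: (10, 1)  from 10·(1,0) + (0,1)
step 1: (11, 1)  from 1·(10,1) + (1,0)
→ (11, 1).  Check: 11²=121, 120·1²=120, difference 1.

11 1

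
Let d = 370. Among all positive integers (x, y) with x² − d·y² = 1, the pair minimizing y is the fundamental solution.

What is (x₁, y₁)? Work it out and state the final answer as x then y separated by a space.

213859 11118

√370 → a₀=19, period (4,4,38); ℓ=3 odd so k=5
k=0  a_k=19  p_k/q_k = 19/1
…
k=4  a_k=4  p_k/q_k = 50339/2617
k=5  a_k=4  p_k/q_k = 213859/11118
fundamental: x₁=213859, y₁=11118  (since 45735671881 − 370·123609924 = 1)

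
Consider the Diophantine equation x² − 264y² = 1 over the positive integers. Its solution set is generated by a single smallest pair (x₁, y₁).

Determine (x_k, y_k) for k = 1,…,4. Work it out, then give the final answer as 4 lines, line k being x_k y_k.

65 4
8449 520
1098305 67596
142771201 8786960

[16; 4,32] for √264; ℓ=2 ⇒ convergent index 1
a_0=16:  p_0=16·1+0=16,  q_0=16·0+1=1
a_1=4:  p_1=4·16+1=65,  q_1=4·1+0=4
(x₁, y₁) = (65, 4);  65² − 264·4² = 1 ✓
n=2: (65,4)∘(65,4) = (65·65+264·4·4, 65·4+4·65) = (8449,520)
n=3: (8449,520)∘(65,4) = (65·8449+264·4·520, 65·520+4·8449) = (1098305,67596)
n=4: (1098305,67596)∘(65,4) = (65·1098305+264·4·67596, 65·67596+4·1098305) = (142771201,8786960)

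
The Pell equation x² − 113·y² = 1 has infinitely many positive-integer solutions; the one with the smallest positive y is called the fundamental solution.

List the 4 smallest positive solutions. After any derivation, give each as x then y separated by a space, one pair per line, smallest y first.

1204353 113296
2900932297217 272896754976
6987493029899166849 657328051091107760
16830816386073401651890177 1583310020631184911403584

√113 → a₀=10, period (1,1,1,2,2,1,1,1,20); ℓ=9 odd so k=17
k=0  a_k=10  p_k/q_k = 10/1
…
k=6  a_k=1  p_k/q_k = 287/27
…
k=9  a_k=20  p_k/q_k = 16009/1506
k=10  a_k=1  p_k/q_k = 16785/1579
k=11  a_k=1  p_k/q_k = 32794/3085
k=12  a_k=1  p_k/q_k = 49579/4664
k=13  a_k=2  p_k/q_k = 131952/12413
k=14  a_k=2  p_k/q_k = 313483/29490
…
k=16  a_k=1  p_k/q_k = 758918/71393
k=17  a_k=1  p_k/q_k = 1204353/113296
(x₁, y₁) = (1204353, 113296);  1204353² − 113·113296² = 1 ✓
n=2: (1204353,113296)∘(1204353,113296) = (1204353·1204353+113·113296·113296, 1204353·113296+113296·1204353) = (2900932297217,272896754976)
n=3: (2900932297217,272896754976)∘(1204353,113296) = (1204353·2900932297217+113·113296·272896754976, 1204353·272896754976+113296·2900932297217) = (6987493029899166849,657328051091107760)
n=4: (6987493029899166849,657328051091107760)∘(1204353,113296) = (1204353·6987493029899166849+113·113296·657328051091107760, 1204353·657328051091107760+113296·6987493029899166849) = (16830816386073401651890177,1583310020631184911403584)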